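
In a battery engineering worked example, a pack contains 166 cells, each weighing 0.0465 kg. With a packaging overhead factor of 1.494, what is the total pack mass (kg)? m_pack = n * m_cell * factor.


m_pack = n * m_cell * overhead = 166 * 0.0465 * 1.494 = 11.53 kg

11.53 kg


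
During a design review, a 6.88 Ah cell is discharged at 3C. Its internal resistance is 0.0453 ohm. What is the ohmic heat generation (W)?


Step 1: I = C_rate * capacity = 3 * 6.88 = 20.64 A
Step 2: Q = I^2 * R = 20.64^2 * 0.0453 = 426.01 * 0.0453 = 19.30 W

19.30 W


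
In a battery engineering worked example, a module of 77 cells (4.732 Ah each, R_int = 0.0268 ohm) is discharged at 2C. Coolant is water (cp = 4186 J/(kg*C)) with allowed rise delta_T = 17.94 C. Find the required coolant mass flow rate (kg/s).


Step 1: I = 2 * 4.732 = 9.464 A
Step 2: Q_cell = I^2 * R = 9.464^2 * 0.0268 = 2.4004 W
Step 3: Q_total = 77 * 2.4004 = 184.83 W
Step 4: m_dot = Q_total / (cp * dT) = 184.83 / (4186 * 17.94) = 0.002461 kg/s

0.002461 kg/s


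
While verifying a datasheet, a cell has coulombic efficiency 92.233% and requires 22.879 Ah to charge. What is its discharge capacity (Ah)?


Q_dis = eta/100 * Q_chg = 92.233/100 * 22.879 = 21.10 Ah

21.10 Ah


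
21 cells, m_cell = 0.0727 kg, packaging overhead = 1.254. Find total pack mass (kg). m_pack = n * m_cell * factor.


Cell mass sum = 21 * 0.0727 = 1.5267 kg
With overhead 1.254: m_pack = 1.5267 * 1.254 = 1.914 kg

1.914 kg


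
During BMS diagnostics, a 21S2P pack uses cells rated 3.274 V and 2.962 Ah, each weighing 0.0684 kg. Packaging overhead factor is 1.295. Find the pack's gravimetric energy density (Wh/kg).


Step 1: V_pack = 21 * 3.274 = 68.754 V
Step 2: C_pack = 2 * 2.962 = 5.924 Ah
Step 3: E_pack = V_pack * C_pack = 68.754 * 5.924 = 407.3 Wh
Step 4: m_pack = 21 * 2 * 0.0684 * 1.295 = 3.7203 kg
Step 5: ED = E_pack / m_pack = 407.3 / 3.7203 = 109.5 Wh/kg

109.5 Wh/kg


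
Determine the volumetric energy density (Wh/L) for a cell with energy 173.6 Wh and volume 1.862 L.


ED = E / V = 173.6 / 1.862 = 93.23 Wh/L

93.23 Wh/L


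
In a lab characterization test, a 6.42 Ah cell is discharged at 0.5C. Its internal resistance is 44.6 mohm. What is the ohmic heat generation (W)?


Convert: R = 44.6 mohm = 0.0446 ohm
Step 1: I = C_rate * capacity = 0.5 * 6.42 = 3.21 A
Step 2: Q = I^2 * R = 3.21^2 * 0.0446 = 10.304 * 0.0446 = 0.4596 W

0.4596 W


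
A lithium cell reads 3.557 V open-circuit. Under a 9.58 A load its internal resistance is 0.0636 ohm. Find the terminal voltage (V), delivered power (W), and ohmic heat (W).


Step 1: V_terminal = OCV - I*R = 3.557 - 9.58 * 0.0636 = 2.9477 V
Step 2: P_out = V_terminal * I = 2.9477 * 9.58 = 28.24 W
Step 3: Q = I^2 * R = 9.58^2 * 0.0636 = 5.837 W

V=2.9477 V, P=28.24 W, Q=5.837 W


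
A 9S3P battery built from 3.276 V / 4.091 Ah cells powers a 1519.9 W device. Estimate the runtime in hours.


Step 1: E_pack = Ns * V_cell * Np * C_cell = 9 * 3.276 * 3 * 4.091 = 361.86 Wh
Step 2: t = E_pack / P = 361.86 / 1519.9 = 0.2381 hr

0.2381 hr


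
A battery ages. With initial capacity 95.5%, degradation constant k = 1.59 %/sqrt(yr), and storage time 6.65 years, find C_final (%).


sqrt(t) = sqrt(6.65) = 2.5788
C_final = 95.5 - 1.59 * 2.5788 = 91.40%

91.40%


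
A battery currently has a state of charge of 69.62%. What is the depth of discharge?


Complement of SOC: DOD = 100% - 69.62% = 30.38%

30.38%


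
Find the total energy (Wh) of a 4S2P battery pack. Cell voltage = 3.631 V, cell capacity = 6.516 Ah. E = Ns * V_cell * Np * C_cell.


E = Ns * Vcell * Np * Ccell = 4 * 3.631 * 2 * 6.516 = 189.3 Wh

189.3 Wh


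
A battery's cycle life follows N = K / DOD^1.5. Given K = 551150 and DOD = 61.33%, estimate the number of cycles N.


DOD^1.5 = 480.3
N = K / DOD^1.5 = 551150 / 480.3 = 1148

1148 cycles


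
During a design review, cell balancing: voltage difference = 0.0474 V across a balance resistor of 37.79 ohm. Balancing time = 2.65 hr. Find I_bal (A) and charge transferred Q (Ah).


I_bal = dV / R = 0.0474 / 37.79 = 0.0012543 A
Q = I_bal * t = 0.0012543 * 2.65 = 0.003324 Ah

I=0.0012543 A, Q=0.003324 Ah


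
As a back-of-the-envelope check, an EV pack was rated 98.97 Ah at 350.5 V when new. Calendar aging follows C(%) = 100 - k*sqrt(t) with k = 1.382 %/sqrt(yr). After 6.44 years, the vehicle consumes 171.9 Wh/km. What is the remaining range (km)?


Step 1: capacity retention = 100 - 1.382 * sqrt(6.44) = 100 - 1.382 * 2.5377 = 96.493%
Step 2: C_now = 98.97 * 96.493/100 = 95.499 Ah
Step 3: E_pack = V * C_now = 350.5 * 95.499 = 33472 Wh
Step 4: range = E_pack / consumption = 33472 / 171.9 = 194.7 km

194.7 km


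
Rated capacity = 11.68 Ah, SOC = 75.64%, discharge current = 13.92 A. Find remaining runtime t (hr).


Step 1: remaining = SOC/100 * C_total = 75.64/100 * 11.68 = 8.8348 Ah
Step 2: t = remaining / I = 8.8348 / 13.92 = 0.6347 hr

0.6347 hr


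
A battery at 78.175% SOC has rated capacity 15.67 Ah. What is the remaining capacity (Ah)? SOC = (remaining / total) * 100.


remaining = SOC / 100 * total = 78.175 / 100 * 15.67 = 12.25 Ah

12.25 Ah


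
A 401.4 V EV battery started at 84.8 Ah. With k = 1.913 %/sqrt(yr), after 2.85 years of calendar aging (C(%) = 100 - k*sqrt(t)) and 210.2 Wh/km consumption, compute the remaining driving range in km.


Step 1: capacity retention = 100 - 1.913 * sqrt(2.85) = 100 - 1.913 * 1.6882 = 96.77%
Step 2: C_now = 84.8 * 96.77/100 = 82.061 Ah
Step 3: E_pack = V * C_now = 401.4 * 82.061 = 32939 Wh
Step 4: range = E_pack / consumption = 32939 / 210.2 = 156.7 km

156.7 km


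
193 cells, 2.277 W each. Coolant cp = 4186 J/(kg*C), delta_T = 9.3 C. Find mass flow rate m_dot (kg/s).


Step 1: Total heat Q = 193 * 2.277 W = 439.46 W
Step 2: denom = cp * dT = 4186 * 9.3 = 38930
Step 3: m_dot = 439.46 / 38930 = 0.01129 kg/s

0.01129 kg/s


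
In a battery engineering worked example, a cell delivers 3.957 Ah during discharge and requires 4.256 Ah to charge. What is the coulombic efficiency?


eta_c = Q_dis / Q_chg * 100 = 3.957 / 4.256 * 100 = 92.97%

92.97%


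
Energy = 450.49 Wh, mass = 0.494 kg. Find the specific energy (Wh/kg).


ED = E / m = 450.49 / 0.494 = 911.9 Wh/kg

911.9 Wh/kg


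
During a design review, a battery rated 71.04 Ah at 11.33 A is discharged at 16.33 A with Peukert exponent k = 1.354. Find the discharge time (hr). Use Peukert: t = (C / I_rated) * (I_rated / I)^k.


Step 1: t_rated = C / I_rated = 71.04 / 11.33 = 6.2701 hr
Step 2: ratio = 11.33 / 16.33 = 0.69382
Step 3: ratio^k = 0.69382^1.354 = 0.6096
Step 4: t = t_rated * ratio^k = 6.2701 * 0.6096 = 3.822 hr

3.822 hr


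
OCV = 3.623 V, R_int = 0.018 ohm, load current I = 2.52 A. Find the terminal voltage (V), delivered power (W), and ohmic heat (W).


Step 1: V_terminal = OCV - I*R = 3.623 - 2.52 * 0.018 = 3.5776 V
Step 2: P_out = V_terminal * I = 3.5776 * 2.52 = 9.016 W
Step 3: Q = I^2 * R = 2.52^2 * 0.018 = 0.1143 W

V=3.5776 V, P=9.016 W, Q=0.1143 W


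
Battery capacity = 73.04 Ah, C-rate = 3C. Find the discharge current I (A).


At 3C: I = 3 * 73.04 Ah = 219.12 A

219.12 A


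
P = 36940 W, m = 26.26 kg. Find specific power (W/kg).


Specific power = 36940 W / 26.26 kg = 1407 W/kg

1407 W/kg


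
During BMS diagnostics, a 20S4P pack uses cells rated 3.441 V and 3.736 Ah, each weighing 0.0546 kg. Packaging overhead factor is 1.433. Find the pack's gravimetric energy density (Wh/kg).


Step 1: V_pack = 20 * 3.441 = 68.82 V
Step 2: C_pack = 4 * 3.736 = 14.944 Ah
Step 3: E_pack = V_pack * C_pack = 68.82 * 14.944 = 1028.4 Wh
Step 4: m_pack = 20 * 4 * 0.0546 * 1.433 = 6.2593 kg
Step 5: ED = E_pack / m_pack = 1028.4 / 6.2593 = 164.3 Wh/kg

164.3 Wh/kg


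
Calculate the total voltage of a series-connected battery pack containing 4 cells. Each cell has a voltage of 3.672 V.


Series voltages add: 4 * 3.672 V = 14.688 V

14.688 V


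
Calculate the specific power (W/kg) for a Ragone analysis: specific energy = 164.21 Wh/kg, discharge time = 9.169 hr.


Specific power = 164.21 Wh/kg / 9.169 hr = 17.91 W/kg

17.91 W/kg


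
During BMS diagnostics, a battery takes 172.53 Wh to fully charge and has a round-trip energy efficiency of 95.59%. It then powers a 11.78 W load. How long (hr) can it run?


Step 1: E_discharge = eta/100 * E_charge = 95.59/100 * 172.53 = 164.92 Wh
Step 2: t = E_discharge / P = 164.92 / 11.78 = 14.00 hr

14.00 hr


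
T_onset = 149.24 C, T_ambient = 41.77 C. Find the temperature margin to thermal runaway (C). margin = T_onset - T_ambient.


margin = T_onset - T_ambient = 149.24 - 41.77 = 107.47 C

107.47 C


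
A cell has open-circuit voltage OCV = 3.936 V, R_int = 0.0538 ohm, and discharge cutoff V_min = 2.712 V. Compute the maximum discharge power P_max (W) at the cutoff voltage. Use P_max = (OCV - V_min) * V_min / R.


P_max = (OCV - V_min) * V_min / R = (3.936 - 2.712) * 2.712 / 0.0538 = 1.224 * 2.712 / 0.0538 = 61.70 W

61.70 W


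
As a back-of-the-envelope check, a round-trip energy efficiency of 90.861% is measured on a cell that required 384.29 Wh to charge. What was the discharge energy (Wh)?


E_dis = eta/100 * E_chg = 90.861/100 * 384.29 = 349.2 Wh

349.2 Wh


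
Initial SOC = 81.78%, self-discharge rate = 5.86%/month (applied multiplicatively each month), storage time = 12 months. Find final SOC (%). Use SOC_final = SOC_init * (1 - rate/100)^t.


Monthly retention factor = 1 - 5.86/100 = 0.9414
Over 12 months: factor^12 = 0.4845
SOC_final = 81.78 * 0.4845 = 39.62%

39.62%


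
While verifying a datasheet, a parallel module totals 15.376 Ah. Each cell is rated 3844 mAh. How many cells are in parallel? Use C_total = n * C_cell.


Convert: C_cell = 3844 mAh = 3.844 Ah
n = C_total / C_cell = 15.376 / 3.844 = 4

4


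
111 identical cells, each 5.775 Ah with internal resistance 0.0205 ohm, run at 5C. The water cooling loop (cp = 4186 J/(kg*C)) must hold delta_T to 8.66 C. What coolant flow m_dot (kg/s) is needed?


Step 1: I = 5 * 5.775 = 28.875 A
Step 2: Q_cell = I^2 * R = 28.875^2 * 0.0205 = 17.092 W
Step 3: Q_total = 111 * 17.092 = 1897.2 W
Step 4: m_dot = Q_total / (cp * dT) = 1897.2 / (4186 * 8.66) = 0.05234 kg/s

0.05234 kg/s


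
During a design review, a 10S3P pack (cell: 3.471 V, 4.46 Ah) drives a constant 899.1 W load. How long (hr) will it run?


Step 1: E_pack = Ns * V_cell * Np * C_cell = 10 * 3.471 * 3 * 4.46 = 464.42 Wh
Step 2: t = E_pack / P = 464.42 / 899.1 = 0.5165 hr

0.5165 hr


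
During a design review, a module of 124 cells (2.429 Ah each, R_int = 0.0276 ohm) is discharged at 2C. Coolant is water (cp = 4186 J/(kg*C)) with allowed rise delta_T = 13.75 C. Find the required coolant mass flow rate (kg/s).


Step 1: I = 2 * 2.429 = 4.858 A
Step 2: Q_cell = I^2 * R = 4.858^2 * 0.0276 = 0.65136 W
Step 3: Q_total = 124 * 0.65136 = 80.769 W
Step 4: m_dot = Q_total / (cp * dT) = 80.769 / (4186 * 13.75) = 0.001403 kg/s

0.001403 kg/s


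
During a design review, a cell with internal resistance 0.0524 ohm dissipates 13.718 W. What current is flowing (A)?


I = sqrt(Q / R) = sqrt(13.718 / 0.0524) = sqrt(261.79) = 16.18 A

16.18 A


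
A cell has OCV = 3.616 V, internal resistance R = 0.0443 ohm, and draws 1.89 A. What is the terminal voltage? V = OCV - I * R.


IR drop = 1.89 * 0.0443 = 0.083727 V
V = 3.616 - 0.083727 = 3.532 V

3.532 V


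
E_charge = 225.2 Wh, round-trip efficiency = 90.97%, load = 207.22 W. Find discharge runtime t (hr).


Step 1: E_discharge = eta/100 * E_charge = 90.97/100 * 225.2 = 204.86 Wh
Step 2: t = E_discharge / P = 204.86 / 207.22 = 0.9886 hr

0.9886 hr


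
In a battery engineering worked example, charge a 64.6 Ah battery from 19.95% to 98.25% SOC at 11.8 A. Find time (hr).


Step 1: dSOC = 98.25% - 19.95% = 78.3%
Step 2: delta_Ah = 64.6 * 78.3 / 100 = 50.582 Ah
Step 3: t = 50.582 / 11.8 = 4.287 hr

4.287 hr


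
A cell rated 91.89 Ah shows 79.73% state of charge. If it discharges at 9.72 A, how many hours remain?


Step 1: remaining = SOC/100 * C_total = 79.73/100 * 91.89 = 73.264 Ah
Step 2: t = remaining / I = 73.264 / 9.72 = 7.537 hr

7.537 hr


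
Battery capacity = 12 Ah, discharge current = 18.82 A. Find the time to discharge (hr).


Runtime = 12 Ah / 18.82 A = 0.6376 hr

0.6376 hr


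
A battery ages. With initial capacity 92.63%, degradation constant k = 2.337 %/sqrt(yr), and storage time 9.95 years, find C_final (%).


sqrt(t) = sqrt(9.95) = 3.1544
C_final = 92.63 - 2.337 * 3.1544 = 85.26%

85.26%


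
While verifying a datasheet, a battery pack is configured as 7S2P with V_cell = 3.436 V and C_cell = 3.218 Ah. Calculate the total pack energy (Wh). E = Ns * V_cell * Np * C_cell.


E = Ns * Vcell * Np * Ccell = 7 * 3.436 * 2 * 3.218 = 154.8 Wh

154.8 Wh


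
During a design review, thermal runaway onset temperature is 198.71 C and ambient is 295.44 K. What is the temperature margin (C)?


Convert: T_ambient = 295.44 K = 22.29 C
margin = 198.71 - 22.29 = 176.42 C

176.42 C


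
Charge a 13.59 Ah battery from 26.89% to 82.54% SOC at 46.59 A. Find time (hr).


delta_Ah = 13.59 * (82.54 - 26.89) / 100 = 7.5628 Ah
t = delta_Ah / I = 7.5628 / 46.59 = 0.1623 hr

0.1623 hr


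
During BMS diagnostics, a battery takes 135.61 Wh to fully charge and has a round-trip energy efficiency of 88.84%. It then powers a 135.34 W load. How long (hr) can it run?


Step 1: E_discharge = eta/100 * E_charge = 88.84/100 * 135.61 = 120.48 Wh
Step 2: t = E_discharge / P = 120.48 / 135.34 = 0.8902 hr

0.8902 hr


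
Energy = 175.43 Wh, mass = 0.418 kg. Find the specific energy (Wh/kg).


ED = E / m = 175.43 / 0.418 = 419.7 Wh/kg

419.7 Wh/kg


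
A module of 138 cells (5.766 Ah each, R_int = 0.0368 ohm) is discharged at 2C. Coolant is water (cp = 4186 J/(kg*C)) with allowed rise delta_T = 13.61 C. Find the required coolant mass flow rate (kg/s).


Step 1: I = 2 * 5.766 = 11.532 A
Step 2: Q_cell = I^2 * R = 11.532^2 * 0.0368 = 4.8939 W
Step 3: Q_total = 138 * 4.8939 = 675.36 W
Step 4: m_dot = Q_total / (cp * dT) = 675.36 / (4186 * 13.61) = 0.01185 kg/s

0.01185 kg/s


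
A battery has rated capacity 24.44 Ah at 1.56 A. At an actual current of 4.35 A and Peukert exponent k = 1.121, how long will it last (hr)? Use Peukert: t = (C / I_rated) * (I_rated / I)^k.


t_rated = C / I_rated = 24.44 / 1.56 = 15.667 hr
(I_rated/I)^k = (0.35862)^1.121 = 0.31677
t = t_rated * (I_rated/I)^k = 15.667 * 0.31677 = 4.963 hr

4.963 hr


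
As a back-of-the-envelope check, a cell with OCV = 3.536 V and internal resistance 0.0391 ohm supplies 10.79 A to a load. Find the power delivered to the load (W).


Step 1: V_terminal = OCV - I*R = 3.536 - 10.79 * 0.0391 = 3.1141 V
Step 2: P_out = V_terminal * I = 3.1141 * 10.79 = 33.60 W

33.60 W


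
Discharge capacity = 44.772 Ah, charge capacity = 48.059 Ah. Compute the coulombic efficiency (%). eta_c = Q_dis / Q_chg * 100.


Coulombic efficiency = 44.772/48.059 * 100% = 93.16%

93.16%


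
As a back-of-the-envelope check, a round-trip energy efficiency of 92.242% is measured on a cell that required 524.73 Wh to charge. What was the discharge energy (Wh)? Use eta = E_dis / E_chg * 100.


E_dis = eta/100 * E_chg = 92.242/100 * 524.73 = 484.0 Wh

484.0 Wh


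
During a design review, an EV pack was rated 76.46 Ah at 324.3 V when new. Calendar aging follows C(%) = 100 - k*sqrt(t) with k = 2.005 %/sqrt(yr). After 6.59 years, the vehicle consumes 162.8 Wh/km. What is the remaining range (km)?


Step 1: capacity retention = 100 - 2.005 * sqrt(6.59) = 100 - 2.005 * 2.5671 = 94.853%
Step 2: C_now = 76.46 * 94.853/100 = 72.525 Ah
Step 3: E_pack = V * C_now = 324.3 * 72.525 = 23520 Wh
Step 4: range = E_pack / consumption = 23520 / 162.8 = 144.5 km

144.5 km


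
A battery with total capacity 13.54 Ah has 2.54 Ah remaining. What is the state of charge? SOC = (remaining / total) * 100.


SOC% = 2.54 / 13.54 * 100 = 18.76%

18.76%


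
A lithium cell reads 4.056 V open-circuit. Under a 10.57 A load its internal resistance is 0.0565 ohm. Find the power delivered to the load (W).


Step 1: V_terminal = OCV - I*R = 4.056 - 10.57 * 0.0565 = 3.4588 V
Step 2: P_out = V_terminal * I = 3.4588 * 10.57 = 36.56 W

36.56 W


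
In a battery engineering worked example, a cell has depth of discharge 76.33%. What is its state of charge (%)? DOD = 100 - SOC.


SOC = 100 - DOD = 100 - 76.33 = 23.67%

23.67%


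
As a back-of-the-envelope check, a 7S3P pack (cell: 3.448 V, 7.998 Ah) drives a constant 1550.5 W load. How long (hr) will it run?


Step 1: E_pack = Ns * V_cell * Np * C_cell = 7 * 3.448 * 3 * 7.998 = 579.12 Wh
Step 2: t = E_pack / P = 579.12 / 1550.5 = 0.3735 hr

0.3735 hr


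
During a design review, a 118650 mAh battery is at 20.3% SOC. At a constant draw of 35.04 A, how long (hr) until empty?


Convert: C_total = 118650 mAh = 118.65 Ah
Step 1: remaining = SOC/100 * C_total = 20.3/100 * 118.65 = 24.086 Ah
Step 2: t = remaining / I = 24.086 / 35.04 = 0.6874 hr

0.6874 hr


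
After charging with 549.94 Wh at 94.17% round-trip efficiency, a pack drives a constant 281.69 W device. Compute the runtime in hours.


Step 1: E_discharge = eta/100 * E_charge = 94.17/100 * 549.94 = 517.88 Wh
Step 2: t = E_discharge / P = 517.88 / 281.69 = 1.838 hr

1.838 hr


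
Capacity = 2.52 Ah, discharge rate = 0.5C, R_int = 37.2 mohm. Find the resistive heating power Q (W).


Convert: R = 37.2 mohm = 0.0372 ohm
Step 1: I = C_rate * capacity = 0.5 * 2.52 = 1.26 A
Step 2: Q = I^2 * R = 1.26^2 * 0.0372 = 1.5876 * 0.0372 = 0.05906 W

0.05906 W


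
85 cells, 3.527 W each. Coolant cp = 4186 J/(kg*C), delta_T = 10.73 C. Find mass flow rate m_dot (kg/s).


Q_total = 85 * 3.527 = 299.8 W
m_dot = Q_total / (cp * dT) = 299.8 / (4186 * 10.73) = 0.006675 kg/s

0.006675 kg/s


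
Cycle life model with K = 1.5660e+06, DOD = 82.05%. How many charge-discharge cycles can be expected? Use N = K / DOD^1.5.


Step 1: DOD^1.5 = 82.05^1.5 = 743.22
Step 2: N = 1.5660e+06 / 743.22 = 2107 cycles

2107 cycles


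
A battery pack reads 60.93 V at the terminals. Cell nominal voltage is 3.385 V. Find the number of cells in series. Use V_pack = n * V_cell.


n = V_pack / V_cell = 60.93 / 3.385 = 18

18


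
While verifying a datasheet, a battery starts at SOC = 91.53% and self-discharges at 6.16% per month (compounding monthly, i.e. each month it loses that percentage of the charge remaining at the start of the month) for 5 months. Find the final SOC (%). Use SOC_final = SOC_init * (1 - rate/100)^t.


decay = (1 - 6.16/100)^5 = 0.72768
SOC_final = 91.53 * 0.72768 = 66.60%

66.60%


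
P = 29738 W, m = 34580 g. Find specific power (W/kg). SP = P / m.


Convert: m = 34580 g = 34.58 kg
SP = P / m = 29738 / 34.58 = 860.0 W/kg

860.0 W/kg


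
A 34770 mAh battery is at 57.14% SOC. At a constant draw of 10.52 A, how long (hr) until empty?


Convert: C_total = 34770 mAh = 34.77 Ah
Step 1: remaining = SOC/100 * C_total = 57.14/100 * 34.77 = 19.868 Ah
Step 2: t = remaining / I = 19.868 / 10.52 = 1.889 hr

1.889 hr


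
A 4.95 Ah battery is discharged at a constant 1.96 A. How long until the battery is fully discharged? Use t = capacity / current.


Runtime = 4.95 Ah / 1.96 A = 2.526 hr

2.526 hr


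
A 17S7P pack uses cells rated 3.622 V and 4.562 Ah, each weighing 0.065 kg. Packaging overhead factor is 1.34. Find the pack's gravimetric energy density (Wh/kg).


Step 1: V_pack = 17 * 3.622 = 61.574 V
Step 2: C_pack = 7 * 4.562 = 31.934 Ah
Step 3: E_pack = V_pack * C_pack = 61.574 * 31.934 = 1966.3 Wh
Step 4: m_pack = 17 * 7 * 0.065 * 1.34 = 10.365 kg
Step 5: ED = E_pack / m_pack = 1966.3 / 10.365 = 189.7 Wh/kg

189.7 Wh/kg


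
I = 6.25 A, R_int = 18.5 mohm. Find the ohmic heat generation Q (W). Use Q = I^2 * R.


Convert: R = 18.5 mohm = 0.0185 ohm
Q = I^2 * R = 6.25^2 * 0.0185 = 0.7227 W

0.7227 W


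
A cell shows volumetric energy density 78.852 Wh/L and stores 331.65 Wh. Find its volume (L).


V = E / ED = 331.65 / 78.852 = 4.206 L

4.206 L


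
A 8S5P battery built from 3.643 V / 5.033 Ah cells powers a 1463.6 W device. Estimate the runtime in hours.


Step 1: E_pack = Ns * V_cell * Np * C_cell = 8 * 3.643 * 5 * 5.033 = 733.41 Wh
Step 2: t = E_pack / P = 733.41 / 1463.6 = 0.5011 hr

0.5011 hr


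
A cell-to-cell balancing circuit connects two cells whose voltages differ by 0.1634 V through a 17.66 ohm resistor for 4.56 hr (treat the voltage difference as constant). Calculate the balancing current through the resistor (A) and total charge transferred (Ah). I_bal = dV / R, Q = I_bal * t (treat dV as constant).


I_bal = dV / R = 0.1634 / 17.66 = 0.0092525 A
Q = I_bal * t = 0.0092525 * 4.56 = 0.04219 Ah

I=0.0092525 A, Q=0.04219 Ah


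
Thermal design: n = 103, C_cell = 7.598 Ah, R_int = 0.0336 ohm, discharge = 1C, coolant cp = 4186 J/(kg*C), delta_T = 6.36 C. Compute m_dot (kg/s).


Step 1: I = 1 * 7.598 = 7.598 A
Step 2: Q_cell = I^2 * R = 7.598^2 * 0.0336 = 1.9397 W
Step 3: Q_total = 103 * 1.9397 = 199.79 W
Step 4: m_dot = Q_total / (cp * dT) = 199.79 / (4186 * 6.36) = 0.007504 kg/s

0.007504 kg/s


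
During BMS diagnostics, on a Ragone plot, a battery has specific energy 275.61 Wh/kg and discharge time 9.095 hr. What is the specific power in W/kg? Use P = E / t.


Specific power = 275.61 Wh/kg / 9.095 hr = 30.30 W/kg

30.30 W/kg


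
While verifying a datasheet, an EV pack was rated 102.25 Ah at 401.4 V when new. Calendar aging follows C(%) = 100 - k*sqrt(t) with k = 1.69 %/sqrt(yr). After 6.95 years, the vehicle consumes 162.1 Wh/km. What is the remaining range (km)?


Step 1: capacity retention = 100 - 1.69 * sqrt(6.95) = 100 - 1.69 * 2.6363 = 95.545%
Step 2: C_now = 102.25 * 95.545/100 = 97.695 Ah
Step 3: E_pack = V * C_now = 401.4 * 97.695 = 39215 Wh
Step 4: range = E_pack / consumption = 39215 / 162.1 = 241.9 km

241.9 km


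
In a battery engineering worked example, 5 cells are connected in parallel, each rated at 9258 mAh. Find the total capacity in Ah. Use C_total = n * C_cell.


Convert: C_cell = 9258 mAh = 9.258 Ah
C_total = 5 * 9.258 = 46.29 Ah

46.29 Ah


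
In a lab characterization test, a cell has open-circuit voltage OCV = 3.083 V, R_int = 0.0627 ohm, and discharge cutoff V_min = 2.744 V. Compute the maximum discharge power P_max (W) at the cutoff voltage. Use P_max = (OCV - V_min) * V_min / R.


dV = OCV - V_min = 0.339 V (so I_max = dV / R)
P_max = dV * V_min / R = 0.339 * 2.744 / 0.0627 = 14.84 W

14.84 W


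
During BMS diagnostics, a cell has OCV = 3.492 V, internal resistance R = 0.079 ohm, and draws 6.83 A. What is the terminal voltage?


IR drop = 6.83 * 0.079 = 0.53957 V
V = 3.492 - 0.53957 = 2.952 V

2.952 V


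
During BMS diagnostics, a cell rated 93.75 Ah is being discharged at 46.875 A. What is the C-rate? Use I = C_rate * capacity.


C_rate = I / capacity = 46.875 / 93.75 = 0.5C

0.5C


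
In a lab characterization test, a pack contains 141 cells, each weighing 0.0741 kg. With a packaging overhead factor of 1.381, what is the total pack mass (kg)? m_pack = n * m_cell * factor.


Cell mass sum = 141 * 0.0741 = 10.448 kg
With overhead 1.381: m_pack = 10.448 * 1.381 = 14.43 kg

14.43 kg


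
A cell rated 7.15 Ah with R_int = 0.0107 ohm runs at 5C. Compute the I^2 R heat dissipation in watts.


Step 1: I = C_rate * capacity = 5 * 7.15 = 35.75 A
Step 2: Q = I^2 * R = 35.75^2 * 0.0107 = 1278.1 * 0.0107 = 13.68 W

13.68 W


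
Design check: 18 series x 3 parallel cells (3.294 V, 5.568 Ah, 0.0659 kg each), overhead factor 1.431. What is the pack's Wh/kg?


Step 1: V_pack = 18 * 3.294 = 59.292 V
Step 2: C_pack = 3 * 5.568 = 16.704 Ah
Step 3: E_pack = V_pack * C_pack = 59.292 * 16.704 = 990.41 Wh
Step 4: m_pack = 18 * 3 * 0.0659 * 1.431 = 5.0924 kg
Step 5: ED = E_pack / m_pack = 990.41 / 5.0924 = 194.5 Wh/kg

194.5 Wh/kg


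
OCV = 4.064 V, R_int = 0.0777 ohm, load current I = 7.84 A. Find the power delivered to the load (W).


Step 1: V_terminal = OCV - I*R = 4.064 - 7.84 * 0.0777 = 3.4548 V
Step 2: P_out = V_terminal * I = 3.4548 * 7.84 = 27.09 W

27.09 W


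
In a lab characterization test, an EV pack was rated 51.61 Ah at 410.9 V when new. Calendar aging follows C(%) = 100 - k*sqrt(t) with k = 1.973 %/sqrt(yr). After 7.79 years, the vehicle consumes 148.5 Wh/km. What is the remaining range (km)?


Step 1: capacity retention = 100 - 1.973 * sqrt(7.79) = 100 - 1.973 * 2.7911 = 94.493%
Step 2: C_now = 51.61 * 94.493/100 = 48.768 Ah
Step 3: E_pack = V * C_now = 410.9 * 48.768 = 20039 Wh
Step 4: range = E_pack / consumption = 20039 / 148.5 = 134.9 km

134.9 km


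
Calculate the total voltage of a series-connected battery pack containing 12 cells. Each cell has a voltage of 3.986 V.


V_pack = n * V_cell = 12 * 3.986 = 47.832 V

47.832 V


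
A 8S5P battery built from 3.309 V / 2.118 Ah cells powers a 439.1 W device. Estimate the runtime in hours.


Step 1: E_pack = Ns * V_cell * Np * C_cell = 8 * 3.309 * 5 * 2.118 = 280.34 Wh
Step 2: t = E_pack / P = 280.34 / 439.1 = 0.6384 hr

0.6384 hr


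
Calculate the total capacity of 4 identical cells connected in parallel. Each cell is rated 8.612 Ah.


C_total = 4 * 8.612 = 34.448 Ah

34.448 Ah


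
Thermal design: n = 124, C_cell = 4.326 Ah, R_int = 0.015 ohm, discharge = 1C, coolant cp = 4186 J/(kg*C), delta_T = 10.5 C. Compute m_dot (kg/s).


Step 1: I = 1 * 4.326 = 4.326 A
Step 2: Q_cell = I^2 * R = 4.326^2 * 0.015 = 0.28071 W
Step 3: Q_total = 124 * 0.28071 = 34.808 W
Step 4: m_dot = Q_total / (cp * dT) = 34.808 / (4186 * 10.5) = 7.919e-04 kg/s

7.919e-04 kg/s


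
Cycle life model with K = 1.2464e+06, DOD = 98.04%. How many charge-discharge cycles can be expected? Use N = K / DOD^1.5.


DOD^1.5 = 970.74
N = K / DOD^1.5 = 1.2464e+06 / 970.74 = 1284

1284 cycles


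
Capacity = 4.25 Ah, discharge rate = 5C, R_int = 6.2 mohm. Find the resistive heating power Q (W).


Convert: R = 6.2 mohm = 0.0062 ohm
Step 1: I = C_rate * capacity = 5 * 4.25 = 21.25 A
Step 2: Q = I^2 * R = 21.25^2 * 0.0062 = 451.56 * 0.0062 = 2.800 W

2.800 W


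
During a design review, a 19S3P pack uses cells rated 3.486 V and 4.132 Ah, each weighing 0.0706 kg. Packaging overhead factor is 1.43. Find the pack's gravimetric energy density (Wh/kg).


Step 1: V_pack = 19 * 3.486 = 66.234 V
Step 2: C_pack = 3 * 4.132 = 12.396 Ah
Step 3: E_pack = V_pack * C_pack = 66.234 * 12.396 = 821.04 Wh
Step 4: m_pack = 19 * 3 * 0.0706 * 1.43 = 5.7546 kg
Step 5: ED = E_pack / m_pack = 821.04 / 5.7546 = 142.7 Wh/kg

142.7 Wh/kg


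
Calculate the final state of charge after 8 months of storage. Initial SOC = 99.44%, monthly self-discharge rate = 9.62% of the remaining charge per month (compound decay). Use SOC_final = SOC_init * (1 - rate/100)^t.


Monthly retention factor = 1 - 9.62/100 = 0.9038
Over 8 months: factor^8 = 0.44522
SOC_final = 99.44 * 0.44522 = 44.27%

44.27%


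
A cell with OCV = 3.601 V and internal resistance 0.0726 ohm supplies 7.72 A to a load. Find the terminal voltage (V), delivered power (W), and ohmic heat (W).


Step 1: V_terminal = OCV - I*R = 3.601 - 7.72 * 0.0726 = 3.0405 V
Step 2: P_out = V_terminal * I = 3.0405 * 7.72 = 23.47 W
Step 3: Q = I^2 * R = 7.72^2 * 0.0726 = 4.327 W

V=3.0405 V, P=23.47 W, Q=4.327 W


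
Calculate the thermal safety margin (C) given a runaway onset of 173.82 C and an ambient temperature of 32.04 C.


margin = T_onset - T_ambient = 173.82 - 32.04 = 141.78 C

141.78 C


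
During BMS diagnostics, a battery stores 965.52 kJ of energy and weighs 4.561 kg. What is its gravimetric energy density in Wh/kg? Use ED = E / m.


Convert: E = 965.52 kJ = 268.2 Wh
ED = E / m = 268.2 / 4.561 = 58.80 Wh/kg

58.80 Wh/kg


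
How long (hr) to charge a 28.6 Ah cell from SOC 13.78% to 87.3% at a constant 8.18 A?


delta_Ah = 28.6 * (87.3 - 13.78) / 100 = 21.027 Ah
t = delta_Ah / I = 21.027 / 8.18 = 2.571 hr

2.571 hr


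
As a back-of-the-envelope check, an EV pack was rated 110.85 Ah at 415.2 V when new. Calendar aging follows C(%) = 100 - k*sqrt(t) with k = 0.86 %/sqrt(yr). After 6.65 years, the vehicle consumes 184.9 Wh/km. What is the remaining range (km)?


Step 1: capacity retention = 100 - 0.86 * sqrt(6.65) = 100 - 0.86 * 2.5788 = 97.782%
Step 2: C_now = 110.85 * 97.782/100 = 108.39 Ah
Step 3: E_pack = V * C_now = 415.2 * 108.39 = 45004 Wh
Step 4: range = E_pack / consumption = 45004 / 184.9 = 243.4 km

243.4 km


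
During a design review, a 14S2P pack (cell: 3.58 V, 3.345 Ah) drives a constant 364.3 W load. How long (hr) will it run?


Step 1: E_pack = Ns * V_cell * Np * C_cell = 14 * 3.58 * 2 * 3.345 = 335.3 Wh
Step 2: t = E_pack / P = 335.3 / 364.3 = 0.9204 hr

0.9204 hr


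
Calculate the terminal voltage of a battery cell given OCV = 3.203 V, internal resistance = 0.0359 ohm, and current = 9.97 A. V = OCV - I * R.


IR drop = 9.97 * 0.0359 = 0.35792 V
V = 3.203 - 0.35792 = 2.845 V

2.845 V


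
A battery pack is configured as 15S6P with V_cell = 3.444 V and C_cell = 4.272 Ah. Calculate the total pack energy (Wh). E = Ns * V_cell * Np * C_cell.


V_pack = 15 * 3.444 = 51.66 V
C_pack = 6 * 4.272 = 25.632 Ah
E = V_pack * C_pack = 51.66 * 25.632 = 1324 Wh

1324 Wh


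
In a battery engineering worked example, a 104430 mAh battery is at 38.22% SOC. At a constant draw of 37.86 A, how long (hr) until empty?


Convert: C_total = 104430 mAh = 104.43 Ah
Step 1: remaining = SOC/100 * C_total = 38.22/100 * 104.43 = 39.913 Ah
Step 2: t = remaining / I = 39.913 / 37.86 = 1.054 hr

1.054 hr


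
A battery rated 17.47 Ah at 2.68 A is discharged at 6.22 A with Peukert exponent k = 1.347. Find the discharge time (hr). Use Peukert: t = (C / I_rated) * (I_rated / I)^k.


t_rated = C / I_rated = 17.47 / 2.68 = 6.5187 hr
(I_rated/I)^k = (0.43087)^1.347 = 0.32171
t = t_rated * (I_rated/I)^k = 6.5187 * 0.32171 = 2.097 hr

2.097 hr


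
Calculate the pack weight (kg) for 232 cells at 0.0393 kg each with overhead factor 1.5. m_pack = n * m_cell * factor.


m_pack = n * m_cell * overhead = 232 * 0.0393 * 1.5 = 13.68 kg

13.68 kg


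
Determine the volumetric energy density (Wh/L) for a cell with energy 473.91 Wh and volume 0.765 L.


ED = E / V = 473.91 / 0.765 = 619.5 Wh/L

619.5 Wh/L


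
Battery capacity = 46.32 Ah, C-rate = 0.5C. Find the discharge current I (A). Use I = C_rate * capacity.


I = C_rate * capacity = 0.5 * 46.32 = 23.16 A

23.16 A


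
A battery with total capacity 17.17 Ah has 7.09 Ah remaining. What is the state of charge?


SOC% = 7.09 / 17.17 * 100 = 41.29%

41.29%


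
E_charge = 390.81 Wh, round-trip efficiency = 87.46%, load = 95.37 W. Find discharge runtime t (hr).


Step 1: E_discharge = eta/100 * E_charge = 87.46/100 * 390.81 = 341.8 Wh
Step 2: t = E_discharge / P = 341.8 / 95.37 = 3.584 hr

3.584 hr


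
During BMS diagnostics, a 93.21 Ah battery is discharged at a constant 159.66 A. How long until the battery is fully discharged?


Runtime = 93.21 Ah / 159.66 A = 0.5838 hr

0.5838 hr


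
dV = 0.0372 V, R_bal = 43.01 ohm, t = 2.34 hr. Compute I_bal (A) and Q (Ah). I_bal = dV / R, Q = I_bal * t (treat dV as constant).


I_bal = dV / R = 0.0372 / 43.01 = 8.6492e-04 A
Q = I_bal * t = 8.6492e-04 * 2.34 = 0.002024 Ah

I=8.6492e-04 A, Q=0.002024 Ah


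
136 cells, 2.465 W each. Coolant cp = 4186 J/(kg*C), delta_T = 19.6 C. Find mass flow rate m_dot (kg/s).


Q_total = 136 * 2.465 = 335.24 W
m_dot = Q_total / (cp * dT) = 335.24 / (4186 * 19.6) = 0.004086 kg/s

0.004086 kg/s


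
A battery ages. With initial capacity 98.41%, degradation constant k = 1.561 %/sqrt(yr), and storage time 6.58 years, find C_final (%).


Step 1: sqrt(6.58 yr) = 2.5652
Step 2: drop = 1.561 * 2.5652 = 4.0043
Step 3: C_final = 98.41 - 4.0043 = 94.41%

94.41%


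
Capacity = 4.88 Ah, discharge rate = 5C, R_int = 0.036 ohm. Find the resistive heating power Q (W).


Step 1: I = C_rate * capacity = 5 * 4.88 = 24.4 A
Step 2: Q = I^2 * R = 24.4^2 * 0.036 = 595.36 * 0.036 = 21.43 W

21.43 W


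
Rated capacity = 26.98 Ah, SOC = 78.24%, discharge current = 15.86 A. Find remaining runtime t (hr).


Step 1: remaining = SOC/100 * C_total = 78.24/100 * 26.98 = 21.109 Ah
Step 2: t = remaining / I = 21.109 / 15.86 = 1.331 hr

1.331 hr


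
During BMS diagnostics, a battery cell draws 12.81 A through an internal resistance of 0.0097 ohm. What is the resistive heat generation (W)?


Q = I^2 * R = 12.81^2 * 0.0097 = 1.592 W

1.592 W


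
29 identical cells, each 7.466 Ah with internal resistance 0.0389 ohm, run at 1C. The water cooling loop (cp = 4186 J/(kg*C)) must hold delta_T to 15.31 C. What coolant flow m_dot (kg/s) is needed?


Step 1: I = 1 * 7.466 = 7.466 A
Step 2: Q_cell = I^2 * R = 7.466^2 * 0.0389 = 2.1683 W
Step 3: Q_total = 29 * 2.1683 = 62.881 W
Step 4: m_dot = Q_total / (cp * dT) = 62.881 / (4186 * 15.31) = 9.812e-04 kg/s

9.812e-04 kg/s


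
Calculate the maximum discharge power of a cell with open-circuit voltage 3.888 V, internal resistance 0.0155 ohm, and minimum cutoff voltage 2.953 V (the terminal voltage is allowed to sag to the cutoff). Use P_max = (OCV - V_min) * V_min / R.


P_max = (OCV - V_min) * V_min / R = (3.888 - 2.953) * 2.953 / 0.0155 = 0.935 * 2.953 / 0.0155 = 178.1 W

178.1 W


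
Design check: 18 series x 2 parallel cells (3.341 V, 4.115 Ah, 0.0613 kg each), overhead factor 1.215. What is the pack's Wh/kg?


Step 1: V_pack = 18 * 3.341 = 60.138 V
Step 2: C_pack = 2 * 4.115 = 8.23 Ah
Step 3: E_pack = V_pack * C_pack = 60.138 * 8.23 = 494.94 Wh
Step 4: m_pack = 18 * 2 * 0.0613 * 1.215 = 2.6813 kg
Step 5: ED = E_pack / m_pack = 494.94 / 2.6813 = 184.6 Wh/kg

184.6 Wh/kg


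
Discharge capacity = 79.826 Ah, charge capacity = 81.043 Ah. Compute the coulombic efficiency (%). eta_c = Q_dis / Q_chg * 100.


eta_c = Q_dis / Q_chg * 100 = 79.826 / 81.043 * 100 = 98.50%

98.50%


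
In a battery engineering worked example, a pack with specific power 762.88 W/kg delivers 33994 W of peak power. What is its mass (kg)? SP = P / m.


m = P / SP = 33994 / 762.88 = 44.56 kg

44.56 kg


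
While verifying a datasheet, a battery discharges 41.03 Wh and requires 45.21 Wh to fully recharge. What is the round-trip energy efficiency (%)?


eta_e = E_dis / E_chg * 100 = 41.03 / 45.21 * 100 = 90.75%

90.75%


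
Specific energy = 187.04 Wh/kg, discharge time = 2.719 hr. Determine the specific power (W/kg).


P_specific = E / t = 187.04 / 2.719 = 68.79 W/kg

68.79 W/kg


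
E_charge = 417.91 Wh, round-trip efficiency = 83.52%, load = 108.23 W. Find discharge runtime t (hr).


Step 1: E_discharge = eta/100 * E_charge = 83.52/100 * 417.91 = 349.04 Wh
Step 2: t = E_discharge / P = 349.04 / 108.23 = 3.225 hr

3.225 hr


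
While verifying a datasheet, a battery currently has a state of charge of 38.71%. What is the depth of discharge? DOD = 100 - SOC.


Complement of SOC: DOD = 100% - 38.71% = 61.29%

61.29%


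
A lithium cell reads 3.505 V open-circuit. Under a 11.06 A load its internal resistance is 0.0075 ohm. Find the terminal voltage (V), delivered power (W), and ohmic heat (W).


Step 1: V_terminal = OCV - I*R = 3.505 - 11.06 * 0.0075 = 3.4221 V
Step 2: P_out = V_terminal * I = 3.4221 * 11.06 = 37.85 W
Step 3: Q = I^2 * R = 11.06^2 * 0.0075 = 0.9174 W

V=3.4221 V, P=37.85 W, Q=0.9174 W


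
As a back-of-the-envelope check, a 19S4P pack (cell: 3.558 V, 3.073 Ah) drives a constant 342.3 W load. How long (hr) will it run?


Step 1: E_pack = Ns * V_cell * Np * C_cell = 19 * 3.558 * 4 * 3.073 = 830.96 Wh
Step 2: t = E_pack / P = 830.96 / 342.3 = 2.428 hr

2.428 hr


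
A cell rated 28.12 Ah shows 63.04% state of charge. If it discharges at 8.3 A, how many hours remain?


Step 1: remaining = SOC/100 * C_total = 63.04/100 * 28.12 = 17.727 Ah
Step 2: t = remaining / I = 17.727 / 8.3 = 2.136 hr

2.136 hr


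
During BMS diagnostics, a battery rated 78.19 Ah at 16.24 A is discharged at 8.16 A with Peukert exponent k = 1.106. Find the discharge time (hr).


t_rated = C / I_rated = 78.19 / 16.24 = 4.8147 hr
(I_rated/I)^k = (1.9902)^1.106 = 2.1408
t = t_rated * (I_rated/I)^k = 4.8147 * 2.1408 = 10.31 hr

10.31 hr


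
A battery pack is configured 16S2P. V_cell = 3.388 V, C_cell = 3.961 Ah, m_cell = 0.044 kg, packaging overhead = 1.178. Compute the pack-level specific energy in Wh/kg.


Step 1: V_pack = 16 * 3.388 = 54.208 V
Step 2: C_pack = 2 * 3.961 = 7.922 Ah
Step 3: E_pack = V_pack * C_pack = 54.208 * 7.922 = 429.44 Wh
Step 4: m_pack = 16 * 2 * 0.044 * 1.178 = 1.6586 kg
Step 5: ED = E_pack / m_pack = 429.44 / 1.6586 = 258.9 Wh/kg

258.9 Wh/kg


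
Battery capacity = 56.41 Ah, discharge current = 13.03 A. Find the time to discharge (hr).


Runtime = 56.41 Ah / 13.03 A = 4.329 hr

4.329 hr


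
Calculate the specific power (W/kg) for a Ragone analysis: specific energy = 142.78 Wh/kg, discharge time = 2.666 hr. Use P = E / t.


P_specific = E / t = 142.78 / 2.666 = 53.56 W/kg

53.56 W/kg


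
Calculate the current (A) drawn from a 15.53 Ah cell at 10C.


At 10C: I = 10 * 15.53 Ah = 155.3 A

155.3 A


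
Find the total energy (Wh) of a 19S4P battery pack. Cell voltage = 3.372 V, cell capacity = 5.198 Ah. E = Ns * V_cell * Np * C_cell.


E = Ns * Vcell * Np * Ccell = 19 * 3.372 * 4 * 5.198 = 1332 Wh

1332 Wh


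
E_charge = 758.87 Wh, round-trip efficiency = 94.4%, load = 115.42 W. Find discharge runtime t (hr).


Step 1: E_discharge = eta/100 * E_charge = 94.4/100 * 758.87 = 716.37 Wh
Step 2: t = E_discharge / P = 716.37 / 115.42 = 6.207 hr

6.207 hr


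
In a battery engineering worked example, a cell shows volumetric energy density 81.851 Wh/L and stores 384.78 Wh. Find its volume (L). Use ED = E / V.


V = E / ED = 384.78 / 81.851 = 4.701 L

4.701 L


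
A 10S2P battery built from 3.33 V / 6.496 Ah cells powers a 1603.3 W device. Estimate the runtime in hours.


Step 1: E_pack = Ns * V_cell * Np * C_cell = 10 * 3.33 * 2 * 6.496 = 432.63 Wh
Step 2: t = E_pack / P = 432.63 / 1603.3 = 0.2698 hr

0.2698 hr


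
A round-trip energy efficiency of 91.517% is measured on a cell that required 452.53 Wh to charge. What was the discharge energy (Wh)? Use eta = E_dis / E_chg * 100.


E_dis = eta/100 * E_chg = 91.517/100 * 452.53 = 414.1 Wh

414.1 Wh


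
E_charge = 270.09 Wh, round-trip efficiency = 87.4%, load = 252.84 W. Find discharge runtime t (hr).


Step 1: E_discharge = eta/100 * E_charge = 87.4/100 * 270.09 = 236.06 Wh
Step 2: t = E_discharge / P = 236.06 / 252.84 = 0.9336 hr

0.9336 hr


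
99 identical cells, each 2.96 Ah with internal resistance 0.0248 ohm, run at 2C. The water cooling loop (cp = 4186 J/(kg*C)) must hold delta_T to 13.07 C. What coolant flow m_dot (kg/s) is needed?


Step 1: I = 2 * 2.96 = 5.92 A
Step 2: Q_cell = I^2 * R = 5.92^2 * 0.0248 = 0.86915 W
Step 3: Q_total = 99 * 0.86915 = 86.046 W
Step 4: m_dot = Q_total / (cp * dT) = 86.046 / (4186 * 13.07) = 0.001573 kg/s

0.001573 kg/s


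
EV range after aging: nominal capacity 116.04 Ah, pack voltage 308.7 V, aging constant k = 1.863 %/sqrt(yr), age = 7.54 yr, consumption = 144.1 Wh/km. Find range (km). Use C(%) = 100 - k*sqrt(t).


Step 1: capacity retention = 100 - 1.863 * sqrt(7.54) = 100 - 1.863 * 2.7459 = 94.884%
Step 2: C_now = 116.04 * 94.884/100 = 110.1 Ah
Step 3: E_pack = V * C_now = 308.7 * 110.1 = 33988 Wh
Step 4: range = E_pack / consumption = 33988 / 144.1 = 235.9 km

235.9 km


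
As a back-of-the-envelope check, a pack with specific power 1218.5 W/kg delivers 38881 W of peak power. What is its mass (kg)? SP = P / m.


m = P / SP = 38881 / 1218.5 = 31.91 kg

31.91 kg


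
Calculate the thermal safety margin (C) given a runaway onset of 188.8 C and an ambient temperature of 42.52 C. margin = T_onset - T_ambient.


margin = T_onset - T_ambient = 188.8 - 42.52 = 146.28 C

146.28 C
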